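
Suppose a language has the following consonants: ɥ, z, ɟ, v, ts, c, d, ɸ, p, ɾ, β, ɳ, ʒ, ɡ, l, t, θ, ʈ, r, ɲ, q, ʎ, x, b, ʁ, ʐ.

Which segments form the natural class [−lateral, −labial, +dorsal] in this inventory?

ɟ, c, ɡ, ɲ, q, x, ʁ

Among the inventory, the [−lateral] segments are /ɥ, z, ɟ, v, ts, c, d, ɸ, p, ɾ, β, ɳ, ʒ, ɡ, t, θ, ʈ, r, ɲ, q, x, b, ʁ, ʐ/.
Intersecting with [−labial] gives /z, ɟ, ts, c, d, ɾ, ɳ, ʒ, ɡ, t, θ, ʈ, r, ɲ, q, x, ʁ, ʐ/.
Intersecting with [+dorsal] leaves /ɟ, c, ɡ, ɲ, q, x, ʁ/.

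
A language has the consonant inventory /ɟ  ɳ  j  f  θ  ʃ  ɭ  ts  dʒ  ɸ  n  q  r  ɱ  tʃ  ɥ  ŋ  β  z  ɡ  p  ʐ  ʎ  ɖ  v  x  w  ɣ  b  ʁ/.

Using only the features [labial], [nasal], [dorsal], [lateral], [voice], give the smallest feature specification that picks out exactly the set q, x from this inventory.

[−voice, +dorsal]

Every target segment is [−voice], [+dorsal]; each remaining inventory member fails at least one of these. Each conjunct is needed — [+dorsal] alone would also admit /ɟ, j, ɥ, ŋ, …/; [−voice] alone would also admit /f, θ, ʃ, ts, …/ — and no other single listed feature has exactly this extension, so two is the minimum.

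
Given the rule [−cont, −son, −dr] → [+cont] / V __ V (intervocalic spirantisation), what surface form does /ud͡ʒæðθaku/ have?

The only segment in the rule's environment that also matches [−cont, −son, −dr] is /k/. Applying [+continuant] turns the voiceless velar stop into /x/ (voiceless velar fricative), giving [ud͡ʒæðθaxu].

[ud͡ʒæðθaxu]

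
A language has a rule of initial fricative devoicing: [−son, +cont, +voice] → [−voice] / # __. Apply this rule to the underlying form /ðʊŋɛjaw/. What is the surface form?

/ð/ satisfies [−son, +cont, +voice] and sits in # __. The [−voice] counterpart of the voiced dental fricative is /θ/. Other segments in /ðʊŋɛjaw/ either fail the structural description or are not in the environment, so the surface form is [θʊŋɛjaw].

[θʊŋɛjaw]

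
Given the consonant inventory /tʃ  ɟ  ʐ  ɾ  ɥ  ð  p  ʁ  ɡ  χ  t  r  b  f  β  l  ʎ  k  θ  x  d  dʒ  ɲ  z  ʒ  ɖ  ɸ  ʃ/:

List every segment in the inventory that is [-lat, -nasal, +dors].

Checking each segment against [-lateral], [-nasal], [+dorsal]: /ɟ/ (voiced palatal stop), /ɥ/ (labial-palatal glide), /ʁ/ (voiced uvular fricative), /ɡ/ (voiced velar stop), /χ/ (voiceless uvular fricative), /k/ (voiceless velar stop), among others, satisfy every feature; every other segment in the inventory fails at least one.

ɟ, ɥ, ʁ, ɡ, χ, k, x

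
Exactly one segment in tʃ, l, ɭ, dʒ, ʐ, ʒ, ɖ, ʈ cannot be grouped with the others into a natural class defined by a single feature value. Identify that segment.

l

The remaining segments after removing /l/ share [−anterior]; /l/ (alveolar lateral approximant) is [+anterior]. For every other candidate removal, the leftover set fails to share any single feature value that the removed segment lacks.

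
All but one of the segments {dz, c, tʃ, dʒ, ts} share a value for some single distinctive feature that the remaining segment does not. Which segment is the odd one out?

[delayed release] (equivalently [strident], [dorsal]) groups all but one: /dz, tʃ, ts, dʒ/ share [+delayed release] while /c/ (voiceless palatal stop) alone is [−delayed release]. Removing any other segment would not leave a single-feature class that excludes it.

c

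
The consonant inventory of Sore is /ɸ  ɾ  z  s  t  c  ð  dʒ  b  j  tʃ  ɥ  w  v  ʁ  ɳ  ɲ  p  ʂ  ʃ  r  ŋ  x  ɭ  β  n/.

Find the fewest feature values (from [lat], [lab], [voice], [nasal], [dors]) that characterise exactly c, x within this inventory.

/c, x/ are all [−voice], [+dorsal], and no other segment in the inventory matches both values. Dropping any one of them over-generates: [+dorsal] alone would also admit /j, ɥ, w, ʁ, …/; [−voice] alone would also admit /ɸ, s, t, tʃ, …/. No other single listed feature picks out exactly this set either, so fewer than two features will not do.

[−voice, +dors]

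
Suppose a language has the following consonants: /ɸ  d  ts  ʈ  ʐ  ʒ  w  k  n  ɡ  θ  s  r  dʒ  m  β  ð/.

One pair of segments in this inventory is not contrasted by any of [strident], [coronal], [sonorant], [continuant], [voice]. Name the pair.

Both /ʒ/ and /ʐ/ are [+strident], [+coronal], [−sonorant], [+continuant], [+voice]. Since the list omits [distributed] — which does distinguish the voiced postalveolar fricative from the voiced retroflex fricative — this pair collapses; all other pairs remain distinct.

ʒ, ʐ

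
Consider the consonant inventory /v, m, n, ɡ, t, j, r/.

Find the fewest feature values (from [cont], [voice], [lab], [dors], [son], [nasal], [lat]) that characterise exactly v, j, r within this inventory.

[+cont]

/v, j, r/ are exactly the [+continuant] segments in the inventory, so a single feature suffices.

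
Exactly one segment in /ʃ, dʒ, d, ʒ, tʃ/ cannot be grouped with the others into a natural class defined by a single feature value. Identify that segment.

d

The remaining segments after removing /d/ share [−anterior]; /d/ (voiced alveolar stop) is [+anterior]. For every other candidate removal, the leftover set fails to share any single feature value that the removed segment lacks.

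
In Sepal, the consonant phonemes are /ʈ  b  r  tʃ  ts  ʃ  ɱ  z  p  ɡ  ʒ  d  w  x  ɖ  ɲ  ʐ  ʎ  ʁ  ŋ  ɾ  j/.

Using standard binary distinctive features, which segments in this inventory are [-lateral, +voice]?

b, r, ɱ, z, ɡ, ʒ, d, w, ɖ, ɲ, ʐ, ʁ, ŋ, ɾ, j

Among the inventory, the [-lateral] segments are /ʈ, b, r, tʃ, ts, ʃ, ɱ, z, p, ɡ, ʒ, d, w, x, ɖ, ɲ, ʐ, ʁ, ŋ, ɾ, j/.
Intersecting with [+voice] leaves /b, r, ɱ, z, ɡ, ʒ, d, w, ɖ, ɲ, ʐ, ʁ, ŋ, ɾ, j/.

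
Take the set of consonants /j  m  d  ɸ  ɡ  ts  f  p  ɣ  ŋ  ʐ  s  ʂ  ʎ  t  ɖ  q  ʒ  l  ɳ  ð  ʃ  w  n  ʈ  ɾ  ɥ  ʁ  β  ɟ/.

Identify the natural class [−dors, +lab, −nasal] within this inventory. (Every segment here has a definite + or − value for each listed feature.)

Eliminate segments failing any feature: /j, ɡ, ɣ, ŋ, ʎ, q, w, ɥ, ʁ, ɟ/ are [+dorsal]; /m/ is [+nasal]; /d, ts, ʐ, s, ʂ, t, ɖ, ʒ, l, ɳ, ð, ʃ, n, ʈ, ɾ/ are [−labial]. The remaining /ɸ, f, p, β/ satisfy [−dorsal], [+labial], [−nasal].

ɸ, f, p, β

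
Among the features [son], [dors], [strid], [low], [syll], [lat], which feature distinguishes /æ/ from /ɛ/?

The two segments share [+sonorant], [+dorsal], [-strident], [+syllabic], [-lateral]. The only feature from the list on which they differ: /æ/ is [+low] while /ɛ/ is [-low].

[low]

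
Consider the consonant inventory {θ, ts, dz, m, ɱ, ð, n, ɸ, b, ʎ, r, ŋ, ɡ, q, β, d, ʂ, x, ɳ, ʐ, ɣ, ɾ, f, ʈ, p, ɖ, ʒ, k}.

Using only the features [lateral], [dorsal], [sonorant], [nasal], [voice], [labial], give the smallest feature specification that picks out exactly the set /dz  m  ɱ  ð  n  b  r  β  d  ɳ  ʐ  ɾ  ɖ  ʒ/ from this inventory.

[+voice, −dorsal]

The class [+voice], [−dorsal] has exactly /dz, m, ɱ, ð, n, b, r, β, d, ɳ, ʐ, ɾ, ɖ, ʒ/ as its extension in this inventory. No smaller conjunction from the listed features achieves this: [−dorsal] alone would also admit /θ, ts, ɸ, ʂ, …/; [+voice] alone would also admit /ʎ, ŋ, ɡ, ɣ/; and checking the remaining single features turns up none with this extension.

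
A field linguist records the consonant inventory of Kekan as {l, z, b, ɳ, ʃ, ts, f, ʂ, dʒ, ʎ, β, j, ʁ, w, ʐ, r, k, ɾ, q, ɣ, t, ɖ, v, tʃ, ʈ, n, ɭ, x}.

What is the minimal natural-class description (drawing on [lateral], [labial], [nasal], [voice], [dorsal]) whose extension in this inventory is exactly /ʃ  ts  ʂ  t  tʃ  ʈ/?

[-voice, -labial, -dorsal]

/ʃ, ts, ʂ, t, tʃ, ʈ/ are all [-voice], [-labial], [-dorsal], and no other segment in the inventory matches all three values. Dropping any one of them over-generates: [-labial, -dorsal] alone would also admit /l, z, ɳ, dʒ, …/; [-voice, -dorsal] alone would also admit /f/; [-voice, -labial] alone would also admit /k, q, x/. No other combination of two listed features picks out exactly this set either, so fewer than three features will not do.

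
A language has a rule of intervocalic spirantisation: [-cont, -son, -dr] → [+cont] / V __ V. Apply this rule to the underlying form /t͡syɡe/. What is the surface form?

Only /ɡ/ occurs between two vowels (/y/ __ /e/) and matches the structural description. It is a voiced velar stop, so [-cont, -son, -dr] holds; changing it to [+continuant] with all other features held fixed yields /ɣ/ (voiced velar fricative). No other segment meets both the structural description and the environment, so the output is [t͡syɣe].

[t͡syɣe]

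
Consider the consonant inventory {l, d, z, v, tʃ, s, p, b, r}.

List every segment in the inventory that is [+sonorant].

The feature [sonorant] marks segments produced without turbulent airflow (nasals, liquids, glides, vowels). In this inventory /l, r/ have that property, so they are [+sonorant]; /d, z, v, tʃ, s, p, b/ are [−sonorant].

l, r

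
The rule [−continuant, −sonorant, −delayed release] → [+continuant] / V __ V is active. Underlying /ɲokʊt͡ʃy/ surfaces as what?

[ɲoxʊt͡ʃy]

The only segment in the rule's environment that also matches [−continuant, −sonorant, −delayed release] is /k/. Applying [+continuant] turns the voiceless velar stop into /x/ (voiceless velar fricative), giving [ɲoxʊt͡ʃy].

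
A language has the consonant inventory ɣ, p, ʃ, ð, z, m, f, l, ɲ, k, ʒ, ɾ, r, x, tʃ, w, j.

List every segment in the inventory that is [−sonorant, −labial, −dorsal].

Eliminate segments failing any feature: /ɣ, k, x/ are [+dorsal]; /p, f/ are [+labial]; /m, l, ɲ, ɾ, r, w, j/ are [+sonorant]. The remaining /ʃ, ð, z, ʒ, tʃ/ satisfy [−sonorant], [−labial], [−dorsal].

ʃ, ð, z, ʒ, tʃ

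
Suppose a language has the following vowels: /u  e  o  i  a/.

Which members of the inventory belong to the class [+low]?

The feature [low] marks segments produced with the tongue body lowered. In this inventory /a/ has that property, so it is [+low]; /u, e, o, i/ are [−low].

a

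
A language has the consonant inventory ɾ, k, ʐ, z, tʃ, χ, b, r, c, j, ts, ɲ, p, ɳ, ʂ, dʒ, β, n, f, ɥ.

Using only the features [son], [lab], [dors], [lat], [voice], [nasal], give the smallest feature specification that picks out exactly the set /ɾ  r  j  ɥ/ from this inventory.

The class [+sonorant], [−nasal] has exactly /ɾ, r, j, ɥ/ as its extension in this inventory. No smaller conjunction from the listed features achieves this: [−nasal] alone would also admit /k, ʐ, z, tʃ, …/; [+sonorant] alone would also admit /ɲ, ɳ, n/; and checking the remaining single features turns up none with this extension.

[+son, −nasal]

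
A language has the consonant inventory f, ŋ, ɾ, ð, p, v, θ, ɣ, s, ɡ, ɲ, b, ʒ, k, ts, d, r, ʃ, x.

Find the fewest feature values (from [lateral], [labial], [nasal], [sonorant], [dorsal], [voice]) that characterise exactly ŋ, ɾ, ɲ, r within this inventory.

[+sonorant]

/ŋ, ɾ, ɲ, r/ are exactly the [+sonorant] segments in the inventory, so a single feature suffices.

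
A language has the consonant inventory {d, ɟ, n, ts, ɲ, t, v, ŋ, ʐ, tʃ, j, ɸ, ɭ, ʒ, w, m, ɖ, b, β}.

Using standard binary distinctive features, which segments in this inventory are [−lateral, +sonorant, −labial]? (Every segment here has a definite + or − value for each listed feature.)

First, the [−lateral] segments are /d, ɟ, n, ts, ɲ, t, v, ŋ, ʐ, tʃ, j, ɸ, ʒ, w, m, ɖ, b, β/.
Among these, [+sonorant] gives /n, ɲ, ŋ, j, w, m/.
Of those, [−labial] leaves /n, ɲ, ŋ, j/.

n, ɲ, ŋ, j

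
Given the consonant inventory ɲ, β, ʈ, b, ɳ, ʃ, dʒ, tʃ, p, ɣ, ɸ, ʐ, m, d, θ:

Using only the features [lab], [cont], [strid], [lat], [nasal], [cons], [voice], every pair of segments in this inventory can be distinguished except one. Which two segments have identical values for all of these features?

Both /ɲ/ and /ɳ/ are [-labial], [-continuant], [-strident], [-lateral], [+nasal], [+consonantal], [+voice]. Since the list omits [dorsal] — which does distinguish the palatal nasal from the retroflex nasal — this pair collapses; all other pairs remain distinct.

ɲ, ɳ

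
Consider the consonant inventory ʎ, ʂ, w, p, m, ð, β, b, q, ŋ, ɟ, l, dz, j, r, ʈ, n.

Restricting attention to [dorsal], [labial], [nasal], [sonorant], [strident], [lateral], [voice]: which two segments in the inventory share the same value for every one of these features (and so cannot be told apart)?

On the given features, /β/ and /b/ have an identical profile: [−dorsal], [+labial], [−nasal], [−sonorant], [−strident], [−lateral], [+voice]. No other two segments in the inventory coincide on all 7 features. (They do differ in [continuant], which is not among the given features.)

β, b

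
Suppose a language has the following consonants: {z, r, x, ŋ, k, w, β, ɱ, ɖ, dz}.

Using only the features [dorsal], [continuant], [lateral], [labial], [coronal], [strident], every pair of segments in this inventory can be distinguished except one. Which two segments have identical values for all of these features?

ŋ, k

/ŋ/ (velar nasal) and /k/ (voiceless velar stop) are both [+dorsal], [−continuant], [−lateral], [−labial], [−coronal], [−strident], so none of the listed features separates them. (They do differ in [sonorant], [voice] and [nasal], which are not among the given features.) Every other pair in the inventory differs on at least one listed feature.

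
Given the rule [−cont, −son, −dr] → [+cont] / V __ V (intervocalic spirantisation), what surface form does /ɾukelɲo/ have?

[ɾuxelɲo]

Only /k/ occurs between two vowels (/u/ __ /e/) and matches the structural description. It is a voiceless velar stop, so [−cont, −son, −dr] holds; changing it to [+continuant] with all other features held fixed yields /x/ (voiceless velar fricative). No other segment meets both the structural description and the environment, so the output is [ɾuxelɲo].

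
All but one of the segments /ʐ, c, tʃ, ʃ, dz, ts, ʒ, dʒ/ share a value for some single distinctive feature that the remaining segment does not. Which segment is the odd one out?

[strident] (equivalently [dorsal]) groups all but one: /ts, dz, ʒ, ʐ, dʒ, tʃ, ʃ/ share [+strident] while /c/ (voiceless palatal stop) alone is [-strident]. Removing any other segment would not leave a single-feature class that excludes it.

c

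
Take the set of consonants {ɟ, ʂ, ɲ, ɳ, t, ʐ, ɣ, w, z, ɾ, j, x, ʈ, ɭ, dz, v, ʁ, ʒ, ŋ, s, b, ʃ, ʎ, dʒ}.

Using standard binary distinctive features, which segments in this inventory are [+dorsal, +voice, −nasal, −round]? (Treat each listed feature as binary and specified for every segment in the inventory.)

First, the [+dorsal] segments are /ɟ, ɲ, ɣ, w, j, x, ʁ, ŋ, ʎ/.
Then [+voice] gives /ɟ, ɲ, ɣ, w, j, ʁ, ŋ, ʎ/.
Intersecting with [−nasal] gives /ɟ, ɣ, w, j, ʁ, ʎ/.
Then [−round] leaves /ɟ, ɣ, j, ʁ, ʎ/.

ɟ, ɣ, j, ʁ, ʎ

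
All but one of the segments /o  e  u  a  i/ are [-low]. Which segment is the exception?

/e, u, o, i/ are all [-low]; /a/ (low unrounded vowel) is [+low].

a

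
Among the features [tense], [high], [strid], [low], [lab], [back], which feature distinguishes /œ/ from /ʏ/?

[high]

The two segments share [-tense], [-strident], [-low], [+labial], [-back]. The only feature from the list on which they differ: /œ/ is [-high] while /ʏ/ is [+high].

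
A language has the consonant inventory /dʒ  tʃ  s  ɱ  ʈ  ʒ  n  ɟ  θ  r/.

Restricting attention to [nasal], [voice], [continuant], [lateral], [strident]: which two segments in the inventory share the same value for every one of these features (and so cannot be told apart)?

n, ɱ

Both /n/ and /ɱ/ are [+nasal], [+voice], [−continuant], [−lateral], [−strident]. Since the list omits [labial] and [coronal] — which do distinguish the alveolar nasal from the labiodental nasal — this pair collapses; all other pairs remain distinct.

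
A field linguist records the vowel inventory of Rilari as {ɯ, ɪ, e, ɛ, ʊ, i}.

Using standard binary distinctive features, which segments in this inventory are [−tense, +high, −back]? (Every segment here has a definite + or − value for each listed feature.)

Checking each segment against [−tense], [+high], [−back]: /ɪ/ (high front unrounded lax vowel) satisfies every feature; every other segment in the inventory fails at least one.

ɪ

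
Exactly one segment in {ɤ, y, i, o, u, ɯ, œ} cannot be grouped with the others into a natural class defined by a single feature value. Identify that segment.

[tense] groups all but one: /ɯ, u, y, o, ɤ, i/ share [+tense] while /œ/ (mid front rounded lax vowel) alone is [−tense]. Removing any other segment would not leave a single-feature class that excludes it.

œ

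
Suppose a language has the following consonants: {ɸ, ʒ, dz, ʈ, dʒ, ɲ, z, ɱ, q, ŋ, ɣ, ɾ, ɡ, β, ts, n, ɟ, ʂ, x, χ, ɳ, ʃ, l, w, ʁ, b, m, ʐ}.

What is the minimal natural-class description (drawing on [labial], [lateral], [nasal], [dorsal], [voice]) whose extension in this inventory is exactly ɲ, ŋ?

/ɲ, ŋ/ are all [+nasal], [+dorsal], and no other segment in the inventory matches both values. Dropping any one of them over-generates: [+dorsal] alone would also admit /q, ɣ, ɡ, ɟ, …/; [+nasal] alone would also admit /ɱ, n, ɳ, m/. No other single listed feature picks out exactly this set either, so fewer than two features will not do.

[+nasal, +dorsal]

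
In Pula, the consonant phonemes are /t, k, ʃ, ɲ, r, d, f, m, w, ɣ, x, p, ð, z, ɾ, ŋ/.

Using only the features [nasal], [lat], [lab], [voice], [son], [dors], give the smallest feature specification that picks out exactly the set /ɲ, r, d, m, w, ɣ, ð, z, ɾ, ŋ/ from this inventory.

[+voice]

Every target segment is [+voice] and no other inventory member is, so one feature is enough.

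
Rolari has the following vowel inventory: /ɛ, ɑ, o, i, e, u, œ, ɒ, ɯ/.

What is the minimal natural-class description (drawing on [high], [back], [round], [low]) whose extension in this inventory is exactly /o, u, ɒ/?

[+back, +round]

/o, u, ɒ/ are all [+back], [+round], and no other segment in the inventory matches both values. Dropping any one of them over-generates: [+round] alone would also admit /œ/; [+back] alone would also admit /ɑ, ɯ/. No other single listed feature picks out exactly this set either, so fewer than two features will not do.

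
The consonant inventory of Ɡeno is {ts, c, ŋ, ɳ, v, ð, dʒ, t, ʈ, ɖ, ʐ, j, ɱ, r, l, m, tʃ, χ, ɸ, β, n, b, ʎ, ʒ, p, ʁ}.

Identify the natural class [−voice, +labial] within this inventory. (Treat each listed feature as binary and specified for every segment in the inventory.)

ɸ, p

Eliminate segments failing any feature: /ts, c, t, ʈ, tʃ, χ/ are [−labial]; /ŋ, ɳ, v, ð, dʒ, ɖ, ʐ, j, ɱ, r, l, m, β, n, b, ʎ, ʒ, ʁ/ are [+voice]. The remaining /ɸ, p/ satisfy [−voice], [+labial].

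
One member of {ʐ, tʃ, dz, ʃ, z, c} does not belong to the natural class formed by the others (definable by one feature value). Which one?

c

[strident] (equivalently [dorsal]) groups all but one: /tʃ, dz, ʃ, z, ʐ/ share [+strident] while /c/ (voiceless palatal stop) alone is [-strident]. Removing any other segment would not leave a single-feature class that excludes it.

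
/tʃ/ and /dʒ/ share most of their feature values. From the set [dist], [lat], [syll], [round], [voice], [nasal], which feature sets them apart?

/tʃ/ (voiceless postalveolar affricate) and /dʒ/ (voiced postalveolar affricate) agree on [+distributed], [−lateral], [−syllabic], [−round], [−nasal]. They differ on [voice] (/tʃ/ [−], /dʒ/ [+]).

[voice]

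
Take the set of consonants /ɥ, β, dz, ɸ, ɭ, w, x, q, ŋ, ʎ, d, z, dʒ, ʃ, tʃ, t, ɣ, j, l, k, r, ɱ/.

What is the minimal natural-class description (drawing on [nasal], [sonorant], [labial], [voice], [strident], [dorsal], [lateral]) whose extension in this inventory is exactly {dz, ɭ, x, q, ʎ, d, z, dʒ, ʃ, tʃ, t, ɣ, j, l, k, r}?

[−nasal, −labial]

Every target segment is [−nasal], [−labial]; each remaining inventory member fails at least one of these. Each conjunct is needed — [−labial] alone would also admit /ŋ/; [−nasal] alone would also admit /ɥ, β, ɸ, w/ — and no other single listed feature has exactly this extension, so two is the minimum.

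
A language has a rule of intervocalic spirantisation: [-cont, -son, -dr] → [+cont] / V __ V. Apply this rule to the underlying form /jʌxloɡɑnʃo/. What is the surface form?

The only segment in the rule's environment that also matches [-cont, -son, -dr] is /ɡ/. Applying [+continuant] turns the voiced velar stop into /ɣ/ (voiced velar fricative), giving [jʌxloɣɑnʃo].

[jʌxloɣɑnʃo]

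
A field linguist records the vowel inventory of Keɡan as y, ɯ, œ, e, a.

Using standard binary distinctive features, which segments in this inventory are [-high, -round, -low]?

e

The [-high] segments are /œ, e, a/.
Then [-round] gives /e, a/.
Of those, [-low] leaves /e/.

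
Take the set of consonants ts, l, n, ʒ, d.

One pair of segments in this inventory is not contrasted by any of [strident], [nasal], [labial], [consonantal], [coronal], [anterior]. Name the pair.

d, l

/d/ (voiced alveolar stop) and /l/ (alveolar lateral approximant) are both [−strident], [−nasal], [−labial], [+consonantal], [+coronal], [+anterior], so none of the listed features separates them. (They do differ in [sonorant] and [lateral], which are not among the given features.) Every other pair in the inventory differs on at least one listed feature.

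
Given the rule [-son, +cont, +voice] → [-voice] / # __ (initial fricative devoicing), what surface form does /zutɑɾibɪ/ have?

/z/ satisfies [-son, +cont, +voice] and sits in # __. The [-voice] counterpart of the voiced alveolar fricative is /s/. Other segments in /zutɑɾibɪ/ either fail the structural description or are not in the environment, so the surface form is [sutɑɾibɪ].

[sutɑɾibɪ]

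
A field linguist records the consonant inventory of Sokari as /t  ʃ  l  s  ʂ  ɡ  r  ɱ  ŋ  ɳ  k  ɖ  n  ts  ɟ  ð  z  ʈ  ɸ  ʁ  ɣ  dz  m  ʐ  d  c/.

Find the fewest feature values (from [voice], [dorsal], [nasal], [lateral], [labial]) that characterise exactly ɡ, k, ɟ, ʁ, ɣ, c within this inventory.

[-nasal, +dorsal]

Every target segment is [-nasal], [+dorsal]; each remaining inventory member fails at least one of these. Each conjunct is needed — [+dorsal] alone would also admit /ŋ/; [-nasal] alone would also admit /t, ʃ, l, s, …/ — and no other single listed feature has exactly this extension, so two is the minimum.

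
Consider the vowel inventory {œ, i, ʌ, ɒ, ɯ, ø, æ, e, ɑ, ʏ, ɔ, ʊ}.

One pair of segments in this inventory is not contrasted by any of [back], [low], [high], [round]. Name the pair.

Both /œ/ and /ø/ are [-back], [-low], [-high], [+round]. Since the list omits [tense] — which does distinguish the mid front rounded lax vowel from the mid front rounded tense vowel — this pair collapses; all other pairs remain distinct.

œ, ø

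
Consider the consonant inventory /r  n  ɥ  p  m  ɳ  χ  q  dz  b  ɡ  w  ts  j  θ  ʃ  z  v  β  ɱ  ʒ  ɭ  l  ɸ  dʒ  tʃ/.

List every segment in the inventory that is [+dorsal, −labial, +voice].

Among the inventory, the [+dorsal] segments are /ɥ, χ, q, ɡ, w, j/.
Of those, [−labial] gives /χ, q, ɡ, j/.
Then [+voice] leaves /ɡ, j/.

ɡ, j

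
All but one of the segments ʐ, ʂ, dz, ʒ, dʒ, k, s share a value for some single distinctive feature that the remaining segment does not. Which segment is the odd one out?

k

/ʒ, s, ʂ, dz, ʐ, dʒ/ are all [+strident], but /k/ (voiceless velar stop) is [-strident]. No other single segment can be removed to leave a set sharing one feature value that the removed segment lacks, so /k/ is the odd one out.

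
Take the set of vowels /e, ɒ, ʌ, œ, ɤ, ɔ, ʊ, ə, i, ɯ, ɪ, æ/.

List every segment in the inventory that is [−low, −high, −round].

e, ʌ, ɤ, ə

Eliminate segments failing any feature: /ɒ, æ/ are [+low]; /œ, ɔ/ are [+round]; /ʊ, i, ɯ, ɪ/ are [+high]. The remaining /e, ʌ, ɤ, ə/ satisfy [−low], [−high], [−round].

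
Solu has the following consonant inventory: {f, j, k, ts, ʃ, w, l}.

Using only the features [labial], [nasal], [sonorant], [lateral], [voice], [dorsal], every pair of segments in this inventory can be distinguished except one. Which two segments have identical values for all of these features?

ts, ʃ

On the given features, /ts/ and /ʃ/ have an identical profile: [−labial], [−nasal], [−sonorant], [−lateral], [−voice], [−dorsal]. No other two segments in the inventory coincide on all 6 features. (They do differ in [continuant], [anterior] and [distributed], which are not among the given features.)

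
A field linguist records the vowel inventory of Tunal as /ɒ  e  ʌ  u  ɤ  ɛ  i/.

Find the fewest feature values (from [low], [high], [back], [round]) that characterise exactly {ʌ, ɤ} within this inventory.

[+back, −round]

The class [+back], [−round] has exactly /ʌ, ɤ/ as its extension in this inventory. No smaller conjunction from the listed features achieves this: [−round] alone would also admit /e, ɛ, i/; [+back] alone would also admit /ɒ, u/; and checking the remaining single features turns up none with this extension.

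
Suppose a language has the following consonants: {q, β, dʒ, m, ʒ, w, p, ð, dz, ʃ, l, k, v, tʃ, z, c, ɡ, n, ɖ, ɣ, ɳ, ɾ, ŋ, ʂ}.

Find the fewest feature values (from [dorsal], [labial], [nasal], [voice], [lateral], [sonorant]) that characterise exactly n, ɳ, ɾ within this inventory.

[+sonorant, −lateral, −labial, −dorsal]

Every target segment is [+sonorant], [−lateral], [−labial], [−dorsal]; each remaining inventory member fails at least one of these. Each conjunct is needed — [−lateral, −labial, −dorsal] alone would also admit /dʒ, ʒ, ð, dz, …/; [+sonorant, −labial, −dorsal] alone would also admit /l/; [+sonorant, −lateral, −dorsal] alone would also admit /m/; [+sonorant, −lateral, −labial] alone would also admit /ŋ/ — and no other combination of three listed features has exactly this extension, so four is the minimum.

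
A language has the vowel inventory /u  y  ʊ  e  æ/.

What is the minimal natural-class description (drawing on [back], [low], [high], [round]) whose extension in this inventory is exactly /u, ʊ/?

[+back]

/u, ʊ/ are exactly the [+back] segments in the inventory, so a single feature suffices.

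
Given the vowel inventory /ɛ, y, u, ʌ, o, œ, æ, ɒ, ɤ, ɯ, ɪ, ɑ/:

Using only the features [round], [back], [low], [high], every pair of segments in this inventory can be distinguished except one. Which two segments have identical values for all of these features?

ʌ, ɤ

Both /ʌ/ and /ɤ/ are [−round], [+back], [−low], [−high]. Since the list omits [tense] — which does distinguish the mid back unrounded lax vowel from the mid back unrounded tense vowel — this pair collapses; all other pairs remain distinct.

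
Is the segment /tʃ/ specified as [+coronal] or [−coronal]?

/tʃ/ is the voiceless postalveolar affricate, hence [+coronal].

[+coronal]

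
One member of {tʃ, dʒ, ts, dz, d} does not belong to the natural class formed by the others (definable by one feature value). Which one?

The remaining segments after removing /d/ share [+delayed release]; /d/ (voiced alveolar stop) is [−delayed release]. For every other candidate removal, the leftover set fails to share any single feature value that the removed segment lacks.

d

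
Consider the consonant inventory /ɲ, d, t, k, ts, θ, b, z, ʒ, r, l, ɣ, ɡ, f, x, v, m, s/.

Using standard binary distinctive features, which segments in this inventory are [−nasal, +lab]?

b, f, v

Checking each segment against [−nasal], [+labial]: /b/ (voiced bilabial stop), /f/ (voiceless labiodental fricative), /v/ (voiced labiodental fricative) satisfy every feature; every other segment in the inventory fails at least one.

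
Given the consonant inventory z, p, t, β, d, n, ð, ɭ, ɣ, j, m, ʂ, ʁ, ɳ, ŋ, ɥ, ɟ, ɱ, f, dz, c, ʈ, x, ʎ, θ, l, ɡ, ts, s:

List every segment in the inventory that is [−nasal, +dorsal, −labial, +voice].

ɣ, j, ʁ, ɟ, ʎ, ɡ

Eliminate segments failing any feature: /z, p, t, β, d, ð, ɭ, ʂ, f, dz, ʈ, θ, l, ts, s/ are [−dorsal]; /n, m, ɳ, ŋ, ɱ/ are [+nasal]; /ɥ/ is [+labial]; /c, x/ are [−voice]. The remaining /ɣ, j, ʁ, ɟ, ʎ, ɡ/ satisfy [−nasal], [+dorsal], [−labial], [+voice].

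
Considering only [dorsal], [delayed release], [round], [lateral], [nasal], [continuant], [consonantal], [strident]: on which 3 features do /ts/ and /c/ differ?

[strident], [delayed release], [dorsal]

/ts/ (voiceless alveolar affricate) and /c/ (voiceless palatal stop) agree on [−round], [−lateral], [−nasal], [−continuant], [+consonantal]. They differ on [strident] (/ts/ [+], /c/ [−]), [delayed release] (/ts/ [+], /c/ [−]), [dorsal] (/ts/ [−], /c/ [+]).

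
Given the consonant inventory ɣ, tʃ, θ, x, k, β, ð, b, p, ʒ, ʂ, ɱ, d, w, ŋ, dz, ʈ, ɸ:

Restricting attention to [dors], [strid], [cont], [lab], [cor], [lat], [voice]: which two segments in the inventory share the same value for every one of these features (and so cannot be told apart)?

/b/ (voiced bilabial stop) and /ɱ/ (labiodental nasal) are both [-dorsal], [-strident], [-continuant], [+labial], [-coronal], [-lateral], [+voice], so none of the listed features separates them. (They do differ in [sonorant] and [nasal], which are not among the given features.) Every other pair in the inventory differs on at least one listed feature.

b, ɱ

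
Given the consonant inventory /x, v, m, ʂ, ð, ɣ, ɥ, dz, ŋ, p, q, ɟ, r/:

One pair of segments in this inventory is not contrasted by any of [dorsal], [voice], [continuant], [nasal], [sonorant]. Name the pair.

ð, v

On the given features, /ð/ and /v/ have an identical profile: [-dorsal], [+voice], [+continuant], [-nasal], [-sonorant]. No other two segments in the inventory coincide on all 5 features. (They do differ in [labial] and [coronal], which are not among the given features.)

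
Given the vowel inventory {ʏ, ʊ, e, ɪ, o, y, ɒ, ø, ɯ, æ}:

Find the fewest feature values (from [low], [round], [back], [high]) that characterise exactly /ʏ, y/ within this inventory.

[+high, -back, +round]

Every target segment is [+high], [-back], [+round]; each remaining inventory member fails at least one of these. Each conjunct is needed — [-back, +round] alone would also admit /ø/; [+high, +round] alone would also admit /ʊ/; [+high, -back] alone would also admit /ɪ/ — and no other combination of two listed features has exactly this extension, so three is the minimum.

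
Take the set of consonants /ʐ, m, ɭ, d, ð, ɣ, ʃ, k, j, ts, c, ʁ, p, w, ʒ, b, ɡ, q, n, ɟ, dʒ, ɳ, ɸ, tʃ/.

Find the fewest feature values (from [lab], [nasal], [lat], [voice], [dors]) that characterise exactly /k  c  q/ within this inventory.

[-voice, +dors]

Every target segment is [-voice], [+dorsal]; each remaining inventory member fails at least one of these. Each conjunct is needed — [+dorsal] alone would also admit /ɣ, j, ʁ, w, …/; [-voice] alone would also admit /ʃ, ts, p, ɸ, …/ — and no other single listed feature has exactly this extension, so two is the minimum.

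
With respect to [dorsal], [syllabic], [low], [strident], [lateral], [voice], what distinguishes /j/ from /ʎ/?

The two segments share [+dorsal], [−syllabic], [−low], [−strident], [+voice]. The only feature from the list on which they differ: /j/ is [−lateral] while /ʎ/ is [+lateral].

[lateral]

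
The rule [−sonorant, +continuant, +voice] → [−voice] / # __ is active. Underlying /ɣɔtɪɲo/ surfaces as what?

[xɔtɪɲo]

The only segment in the rule's environment that also matches [−sonorant, +continuant, +voice] is /ɣ/. Applying [−voice] turns the voiced velar fricative into /x/ (voiceless velar fricative), giving [xɔtɪɲo].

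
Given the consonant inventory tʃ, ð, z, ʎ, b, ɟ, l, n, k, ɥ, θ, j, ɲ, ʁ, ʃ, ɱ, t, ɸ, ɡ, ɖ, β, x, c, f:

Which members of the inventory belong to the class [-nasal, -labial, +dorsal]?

First, the [-nasal] segments are /tʃ, ð, z, ʎ, b, ɟ, l, k, ɥ, θ, j, ʁ, ʃ, t, ɸ, ɡ, ɖ, β, x, c, f/.
Then [-labial] gives /tʃ, ð, z, ʎ, ɟ, l, k, θ, j, ʁ, ʃ, t, ɡ, ɖ, x, c/.
Then [+dorsal] leaves /ʎ, ɟ, k, j, ʁ, ɡ, x, c/.

ʎ, ɟ, k, j, ʁ, ɡ, x, c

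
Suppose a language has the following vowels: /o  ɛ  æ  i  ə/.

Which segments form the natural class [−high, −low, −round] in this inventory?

ɛ, ə

Among the inventory, the [−high] segments are /o, ɛ, æ, ə/.
Within that set, [−low] gives /o, ɛ, ə/.
Within that set, [−round] leaves /ɛ, ə/.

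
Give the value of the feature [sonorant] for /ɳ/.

/ɳ/ is the retroflex nasal, hence [+sonorant].

[+sonorant]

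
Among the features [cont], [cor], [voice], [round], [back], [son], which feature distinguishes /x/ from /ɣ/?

[voice]

/x/ (voiceless velar fricative) and /ɣ/ (voiced velar fricative) agree on [+continuant], [−coronal], [−round], [+back], [−sonorant]. They differ on [voice] (/x/ [−], /ɣ/ [+]).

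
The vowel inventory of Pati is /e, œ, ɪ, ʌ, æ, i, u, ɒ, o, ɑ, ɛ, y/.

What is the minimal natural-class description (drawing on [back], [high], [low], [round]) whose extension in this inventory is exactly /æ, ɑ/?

[+low, −round]

Every target segment is [+low], [−round]; each remaining inventory member fails at least one of these. Each conjunct is needed — [−round] alone would also admit /e, ɪ, ʌ, i, …/; [+low] alone would also admit /ɒ/ — and no other single listed feature has exactly this extension, so two is the minimum.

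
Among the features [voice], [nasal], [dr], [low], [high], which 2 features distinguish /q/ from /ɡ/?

[voice], [high]

/q/ (voiceless uvular stop) and /ɡ/ (voiced velar stop) agree on [−nasal], [−delayed release], [−low]. They differ on [voice] (/q/ [−], /ɡ/ [+]), [high] (/q/ [−], /ɡ/ [+]).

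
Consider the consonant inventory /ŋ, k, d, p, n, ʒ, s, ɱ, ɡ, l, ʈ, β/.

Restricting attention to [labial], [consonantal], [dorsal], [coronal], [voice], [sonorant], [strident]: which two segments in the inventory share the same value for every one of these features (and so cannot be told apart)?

/l/ (alveolar lateral approximant) and /n/ (alveolar nasal) are both [−labial], [+consonantal], [−dorsal], [+coronal], [+voice], [+sonorant], [−strident], so none of the listed features separates them. (They do differ in [nasal] and [lateral], which are not among the given features.) Every other pair in the inventory differs on at least one listed feature.

l, n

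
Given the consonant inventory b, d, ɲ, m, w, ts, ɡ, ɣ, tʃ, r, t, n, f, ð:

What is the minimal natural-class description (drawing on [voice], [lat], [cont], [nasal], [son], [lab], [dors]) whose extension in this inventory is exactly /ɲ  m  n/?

The target set is precisely the extension of [+nasal] in this inventory.

[+nasal]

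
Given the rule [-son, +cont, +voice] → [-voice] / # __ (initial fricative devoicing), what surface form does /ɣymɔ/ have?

[xymɔ]

Only the initial segment /ɣ/ is both word-initial and matches the structural description. It is a voiced velar fricative, so [-son, +cont, +voice] holds; changing it to [-voice] with all other features held fixed yields /x/ (voiceless velar fricative). No other segment meets both the structural description and the environment, so the output is [xymɔ].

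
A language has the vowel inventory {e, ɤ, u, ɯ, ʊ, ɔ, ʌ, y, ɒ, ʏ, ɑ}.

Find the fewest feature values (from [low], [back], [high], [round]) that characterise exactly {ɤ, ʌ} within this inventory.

[−high, −low, +back, −round]

/ɤ, ʌ/ are all [−high], [−low], [+back], [−round], and no other segment in the inventory matches all four values. Dropping any one of them over-generates: [−low, +back, −round] alone would also admit /ɯ/; [−high, +back, −round] alone would also admit /ɑ/; [−high, −low, −round] alone would also admit /e/; [−high, −low, +back] alone would also admit /ɔ/. No other combination of three listed features picks out exactly this set either, so fewer than four features will not do.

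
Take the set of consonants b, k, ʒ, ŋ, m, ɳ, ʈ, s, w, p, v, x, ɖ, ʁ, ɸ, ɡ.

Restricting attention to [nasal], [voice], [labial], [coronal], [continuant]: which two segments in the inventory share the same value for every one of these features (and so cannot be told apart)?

v, w

/v/ (voiced labiodental fricative) and /w/ (labial-velar glide) are both [−nasal], [+voice], [+labial], [−coronal], [+continuant], so none of the listed features separates them. (They do differ in [sonorant], [round] and [dorsal], which are not among the given features.) Every other pair in the inventory differs on at least one listed feature.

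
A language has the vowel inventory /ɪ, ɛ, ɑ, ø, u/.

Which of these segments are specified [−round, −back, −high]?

Checking each segment against [−round], [−back], [−high]: /ɛ/ (mid front unrounded lax vowel) satisfies every feature; every other segment in the inventory fails at least one.

ɛ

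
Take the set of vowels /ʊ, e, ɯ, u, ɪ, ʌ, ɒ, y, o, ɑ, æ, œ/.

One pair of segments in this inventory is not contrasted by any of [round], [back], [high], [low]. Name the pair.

u, ʊ

/u/ (high back rounded tense vowel) and /ʊ/ (high back rounded lax vowel) are both [+round], [+back], [+high], [-low], so none of the listed features separates them. (They do differ in [tense], which is not among the given features.) Every other pair in the inventory differs on at least one listed feature.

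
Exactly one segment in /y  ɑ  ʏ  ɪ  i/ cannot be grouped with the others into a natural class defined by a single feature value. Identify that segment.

[high] (equivalently [low], [back]) groups all but one: /i, ʏ, y, ɪ/ share [+high] while /ɑ/ (low back unrounded vowel) alone is [-high]. Removing any other segment would not leave a single-feature class that excludes it.

ɑ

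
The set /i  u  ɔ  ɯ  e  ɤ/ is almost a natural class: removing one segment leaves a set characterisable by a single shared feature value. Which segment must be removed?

[tense] groups all but one: /ɯ, ɤ, u, i, e/ share [+tense] while /ɔ/ (mid back rounded lax vowel) alone is [−tense]. Removing any other segment would not leave a single-feature class that excludes it.

ɔ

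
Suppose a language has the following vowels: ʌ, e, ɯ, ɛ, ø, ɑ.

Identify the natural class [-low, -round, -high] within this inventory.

ʌ, e, ɛ

The [-low] segments are /ʌ, e, ɯ, ɛ, ø/.
Intersecting with [-round] gives /ʌ, e, ɯ, ɛ/.
Intersecting with [-high] leaves /ʌ, e, ɛ/.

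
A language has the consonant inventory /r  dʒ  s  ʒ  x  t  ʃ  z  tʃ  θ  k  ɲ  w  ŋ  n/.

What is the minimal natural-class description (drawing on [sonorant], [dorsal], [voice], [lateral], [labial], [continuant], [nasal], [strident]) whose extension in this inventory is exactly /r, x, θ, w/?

[+continuant, −strident]

The class [+continuant], [−strident] has exactly /r, x, θ, w/ as its extension in this inventory. No smaller conjunction from the listed features achieves this: [−strident] alone would also admit /t, k, ɲ, ŋ, …/; [+continuant] alone would also admit /s, ʒ, ʃ, z/; and checking the remaining single features turns up none with this extension.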